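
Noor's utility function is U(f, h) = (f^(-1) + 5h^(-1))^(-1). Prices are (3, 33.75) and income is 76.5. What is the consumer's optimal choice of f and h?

For CES with ρ = -1, MRS = (1/5)·(h/f)^2.
Tangency: set MRS = p_f/p_h = 3/33.75 = 4/45.
So (h/f)^2 = 4/9; taking the square root, h/f = 2/3, i.e. h = (2/3)·f.
Substitute into the budget 3·f + 33.75·h = 76.5: 25.5·f = 76.5, so f* = 3 and h* = (2/3)·3 = 2.

f* = 3, h* = 2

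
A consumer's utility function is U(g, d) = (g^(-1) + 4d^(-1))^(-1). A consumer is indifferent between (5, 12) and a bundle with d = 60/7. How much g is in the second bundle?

g = 15

U depends on (g, d) only through S = g^(-1) + 4d^(-1), so equal utility means equal S. At (5, 12): S = 8/15.
With d = 60/7: 4·(60/7)^(-1) = 7/15, so g^(-1) = 8/15 − 7/15 = 1/15.
Hence g = 1/(1/15) = 15.
Check: U(15, 60/7) = 1.875.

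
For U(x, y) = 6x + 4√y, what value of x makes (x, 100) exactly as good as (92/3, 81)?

U(92/3, 81) = 220.
Set U(x, 100) = 220 and solve.
With y = 100: √100 = 10, so 6x = 220 − 4·10 = 180 and x = 30.
Check: U(30, 100) = 220.

x = 30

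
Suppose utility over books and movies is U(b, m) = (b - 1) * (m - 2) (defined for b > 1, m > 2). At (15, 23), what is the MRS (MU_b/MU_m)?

MU_b = (m−2), MU_m = (b−1).
MRS = (m−2)/(b−1).
At (15, 23): MRS = 1.5.
So at (15, 23) the consumer would give up 1.5 units of m for one more unit of b.

MRS = 1.5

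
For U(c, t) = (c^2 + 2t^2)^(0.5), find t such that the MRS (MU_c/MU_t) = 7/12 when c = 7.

For CES with ρ = 2, MRS = (1/2)·(t/c)^(-1).
Setting (1/2)·(t/7)^(-1) = 7/12 gives (t/7)^(-1) = 7/6, so t/7 = 6/7 and t = 6.

t = 6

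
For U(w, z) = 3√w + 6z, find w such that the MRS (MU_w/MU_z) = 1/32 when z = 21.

w = 64

MU_w = 3/(2√w), MU_z = 6.
MRS = 3/(2√w) ÷ 6.
MRS depends only on w: 0.25/√w = 1/32 ⇒ √w = 0.25/(1/32) = 8 ⇒ w = 64.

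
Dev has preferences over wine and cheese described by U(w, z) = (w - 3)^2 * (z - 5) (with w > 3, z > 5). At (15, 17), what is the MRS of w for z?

MU_w = 2·(w−3)·(z−5), MU_z = (w−3)^2.
MRS = (2/1)·(z−5)/(w−3).
At (15, 17): MRS = 2.
That is, one extra unit of w is worth 2 units of z at the margin.

MRS = 2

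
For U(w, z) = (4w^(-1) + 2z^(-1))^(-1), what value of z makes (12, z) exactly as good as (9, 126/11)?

U depends on (w, z) only through S = 4w^(-1) + 2z^(-1), so equal utility means equal S. At (9, 126/11): S = 13/21.
With w = 12: 4·12^(-1) = 1/3, so 2z^(-1) = 13/21 − 1/3 = 2/7, i.e. z^(-1) = 1/7.
Hence z = 1/(1/7) = 7.
Check: U(12, 7) = 1.6154.

z = 7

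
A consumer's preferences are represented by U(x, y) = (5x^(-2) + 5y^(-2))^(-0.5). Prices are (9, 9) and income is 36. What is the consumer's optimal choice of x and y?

For CES with ρ = -2, MRS = (y/x)^3.
Tangency: set MRS = p_x/p_y = 9/9 = 1.
So (y/x)^3 = 1; taking the cube root, y/x = 1, i.e. y = x.
Substitute into the budget 9·x + 9·y = 36: 18·x = 36, so x* = 2 and y* = 2.

x* = 2, y* = 2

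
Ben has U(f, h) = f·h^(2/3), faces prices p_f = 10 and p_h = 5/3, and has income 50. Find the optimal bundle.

f* = 3, h* = 12

MU_f = h^(2/3) and MU_h = 2/3·f·h^(-1/3).
MRS = MU_f/MU_h = (1.5)·h/f.
Tangency: set MRS = p_f/p_h = 10/(5/3) = 6.
So (1.5)·h/f = 6, i.e. h = 4·f.
Substitute into the budget 10·f + (5/3)·h = 50: (50/3)·f = 50, so f* = 3.
Then h* = 4·3 = 12.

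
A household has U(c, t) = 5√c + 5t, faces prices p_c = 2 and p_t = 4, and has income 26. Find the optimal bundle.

MU_c = 5/(2√c), MU_t = 5.
MRS = 5/(2√c) ÷ 5.
Tangency: set MRS = p_c/p_t = 2/4 = 0.5.
MRS depends only on c: 0.5/√c = 0.5 ⇒ √c = 0.5/0.5 = 1 ⇒ c* = 1.
From the budget, 4·t = 26 − 2·1 = 24, so t* = 6.

c* = 1, t* = 6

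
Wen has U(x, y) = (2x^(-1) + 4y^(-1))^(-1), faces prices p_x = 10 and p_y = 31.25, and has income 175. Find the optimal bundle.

For CES with ρ = -1, MRS = (2/4)·(y/x)^2.
Tangency: set MRS = p_x/p_y = 10/31.25 = 8/25.
So (y/x)^2 = 16/25; taking the square root, y/x = 0.8, i.e. y = 0.8·x.
Substitute into the budget 10·x + 31.25·y = 175: 35·x = 175, so x* = 5 and y* = 0.8·5 = 4.

x* = 5, y* = 4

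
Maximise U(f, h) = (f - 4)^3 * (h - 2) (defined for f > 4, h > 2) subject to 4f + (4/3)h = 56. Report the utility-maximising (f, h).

MU_f = 3·(f−4)^2·(h−2), MU_h = (f−4)^3.
MRS = (3/1)·(h−2)/(f−4).
Tangency: set MRS = p_f/p_h = 4/(4/3) = 3.
So (3/1)·(h − 2)/(f − 4) = 3, i.e. (h − 2) = (f − 4).
Rewrite the budget in excess-of-subsistence terms: 4·(f − 4) + (4/3)·(h − 2) = 56 − 4·4 − (4/3)·2 = 112/3.
Substituting, (16/3)·(f − 4) = 112/3, so f − 4 = 7 and f* = 11.
Then h − 2 = 7, so h* = 9.

f* = 11, h* = 9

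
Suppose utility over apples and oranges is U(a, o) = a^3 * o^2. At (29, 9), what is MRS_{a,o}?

MU_a = 3·a^2·o^2 and MU_o = 2·a^3·o.
MRS = MU_a/MU_o = (3/2)·o/a.
At (29, 9): MRS = 27/58.
That is, one extra unit of a is worth 27/58 units of o at the margin.

MRS = 27/58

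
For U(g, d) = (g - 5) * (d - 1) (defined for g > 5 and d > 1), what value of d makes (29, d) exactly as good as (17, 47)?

d = 24

U(17, 47) = 552.
Set U(29, d) = 552 and solve.
With g = 29: (29 − 5) = 24, so (d − 1) = 552/24 = 23.
So d = 1 + 23 = 24.
Check: U(29, 24) = 552.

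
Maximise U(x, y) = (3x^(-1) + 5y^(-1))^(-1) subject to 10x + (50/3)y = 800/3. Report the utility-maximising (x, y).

x* = 10, y* = 10

For CES with ρ = -1, MRS = (3/5)·(y/x)^2.
Tangency: set MRS = p_x/p_y = 10/(50/3) = 0.6.
So (y/x)^2 = 1; taking the square root, y/x = 1, i.e. y = x.
Substitute into the budget 10·x + (50/3)·y = 800/3: (80/3)·x = 800/3, so x* = 10 and y* = 10.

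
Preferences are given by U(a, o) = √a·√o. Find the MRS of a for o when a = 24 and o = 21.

MU_a = 0.5·a^(-0.5)·√o and MU_o = 0.5·√a·o^(-0.5).
MRS = MU_a/MU_o = o/a.
At (24, 21): MRS = 0.875.
So at (24, 21) the consumer would give up 0.875 units of o for one more unit of a.

MRS = 0.875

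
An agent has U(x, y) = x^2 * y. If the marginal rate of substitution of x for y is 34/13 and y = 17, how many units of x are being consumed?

MU_x = 2·x·y and MU_y = x^2.
MRS = MU_x/MU_y = (2/1)·y/x.
Substitute y = 17: MRS = 34/x. Setting 34/x = 34/13 gives x = 34/(34/13) = 13.

x = 13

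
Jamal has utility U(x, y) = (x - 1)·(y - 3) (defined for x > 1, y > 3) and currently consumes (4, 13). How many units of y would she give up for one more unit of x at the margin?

MU_x = (y−3), MU_y = (x−1).
MRS = (y−3)/(x−1).
At (4, 13): MRS = 10/3.
The indifference curve has slope −10/3 at this bundle.

MRS = 10/3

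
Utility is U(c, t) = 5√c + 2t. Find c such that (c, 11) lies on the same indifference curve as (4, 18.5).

c = 25

U(4, 18.5) = 47.
Set U(c, 11) = 47 and solve.
With t = 11: 5√c = 47 − 2·11 = 25, so √c = 5 and c = 25.
Check: U(25, 11) = 47.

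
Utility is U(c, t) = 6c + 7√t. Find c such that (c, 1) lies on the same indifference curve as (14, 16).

c = 17.5

U(14, 16) = 112.
Set U(c, 1) = 112 and solve.
With t = 1: √1 = 1, so 6c = 112 − 7·1 = 105 and c = 17.5.
Check: U(17.5, 1) = 112.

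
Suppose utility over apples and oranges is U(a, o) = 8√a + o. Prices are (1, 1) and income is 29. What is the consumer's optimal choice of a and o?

MU_a = 8/(2√a), MU_o = 1.
MRS = 8/(2√a) ÷ 1.
Tangency: set MRS = p_a/p_o = 1/1 = 1.
MRS depends only on a: 4/√a = 1 ⇒ √a = 4/1 = 4 ⇒ a* = 16.
From the budget, 1·o = 29 − 1·16 = 13, so o* = 13.

a* = 16, o* = 13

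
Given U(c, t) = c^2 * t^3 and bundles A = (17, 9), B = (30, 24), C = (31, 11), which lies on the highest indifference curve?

Bundle B

Evaluate utility at each bundle:
U(A) = 210681.
U(B) = 12441600.
U(C) = 1279091.
Highest utility is B, so B ≻ C ≻ A.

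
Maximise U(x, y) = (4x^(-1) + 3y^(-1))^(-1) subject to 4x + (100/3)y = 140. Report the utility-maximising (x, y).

For CES with ρ = -1, MRS = (4/3)·(y/x)^2.
Tangency: set MRS = p_x/p_y = 4/(100/3) = 3/25.
So (y/x)^2 = 9/100; taking the square root, y/x = 0.3, i.e. y = 0.3·x.
Substitute into the budget 4·x + (100/3)·y = 140: 14·x = 140, so x* = 10 and y* = 0.3·10 = 3.

x* = 10, y* = 3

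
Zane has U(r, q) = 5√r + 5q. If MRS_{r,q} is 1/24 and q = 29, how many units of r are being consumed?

r = 144

MU_r = 5/(2√r), MU_q = 5.
MRS = 5/(2√r) ÷ 5.
MRS depends only on r: 0.5/√r = 1/24 ⇒ √r = 0.5/(1/24) = 12 ⇒ r = 144.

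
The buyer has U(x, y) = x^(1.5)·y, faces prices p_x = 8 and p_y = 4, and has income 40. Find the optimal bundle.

x* = 3, y* = 4

MU_x = 1.5·√x·y and MU_y = x^(1.5).
MRS = MU_x/MU_y = (1.5)·y/x.
Tangency: set MRS = p_x/p_y = 8/4 = 2.
So (1.5)·y/x = 2, i.e. y = (4/3)·x.
Substitute into the budget 8·x + 4·y = 40: (40/3)·x = 40, so x* = 3.
Then y* = (4/3)·3 = 4.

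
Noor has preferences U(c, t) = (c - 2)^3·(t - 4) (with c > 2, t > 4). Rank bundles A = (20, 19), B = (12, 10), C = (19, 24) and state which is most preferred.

Evaluate utility at each bundle:
U(A) = 87480.
U(B) = 6000.
U(C) = 98260.
Highest utility is C, so C ≻ A ≻ B.

Bundle C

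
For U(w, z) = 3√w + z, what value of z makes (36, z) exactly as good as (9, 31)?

z = 22

U(9, 31) = 40.
Set U(36, z) = 40 and solve.
With w = 36: √36 = 6, so z = 40 − 3·6 = 22.
Check: U(36, 22) = 40.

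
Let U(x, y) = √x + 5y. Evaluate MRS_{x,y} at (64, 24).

MU_x = 1/(2√x), MU_y = 5.
MRS = 1/(2√x) ÷ 5.
At (64, 24): MRS = 1/80.
So at (64, 24) the consumer would give up 1/80 units of y for one more unit of x.

MRS = 1/80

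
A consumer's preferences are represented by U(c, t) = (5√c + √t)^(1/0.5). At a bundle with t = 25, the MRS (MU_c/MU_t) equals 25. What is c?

c = 1

For CES with ρ = 0.5, MRS = (5/1)·√(t/c).
Setting (5/1)·√(25/c) = 25 gives √(25/c) = 5, so 25/c = 25 and c = 1.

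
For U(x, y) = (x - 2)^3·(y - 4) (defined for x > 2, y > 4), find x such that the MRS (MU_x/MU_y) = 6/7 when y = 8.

MU_x = 3·(x−2)^2·(y−4), MU_y = (x−2)^3.
MRS = (3/1)·(y−4)/(x−2).
Substitute y = 8: MRS = 12/(x − 2). Setting this equal to 6/7 gives x − 2 = 12/(6/7) = 14, so x = 16.

x = 16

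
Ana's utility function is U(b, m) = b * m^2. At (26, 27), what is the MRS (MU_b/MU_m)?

MU_b = m^2 and MU_m = 2·b·m.
MRS = MU_b/MU_m = (1/2)·m/b.
At (26, 27): MRS = 27/52.
So at (26, 27) the consumer would give up 27/52 units of m for one more unit of b.

MRS = 27/52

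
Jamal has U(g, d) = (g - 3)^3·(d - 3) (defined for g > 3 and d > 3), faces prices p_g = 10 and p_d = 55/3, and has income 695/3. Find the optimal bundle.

g* = 14, d* = 5

MU_g = 3·(g−3)^2·(d−3), MU_d = (g−3)^3.
MRS = (3/1)·(d−3)/(g−3).
Tangency: set MRS = p_g/p_d = 10/(55/3) = 6/11.
So (3/1)·(d − 3)/(g − 3) = 6/11, i.e. (d − 3) = (2/11)·(g − 3).
Rewrite the budget in excess-of-subsistence terms: 10·(g − 3) + (55/3)·(d − 3) = 695/3 − 10·3 − (55/3)·3 = 440/3.
Substituting, (40/3)·(g − 3) = 440/3, so g − 3 = 11 and g* = 14.
Then d − 3 = (2/11)·11 = 2, so d* = 5.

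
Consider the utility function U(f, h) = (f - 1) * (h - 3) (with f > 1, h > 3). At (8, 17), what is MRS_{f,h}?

MRS = 2

MU_f = (h−3), MU_h = (f−1).
MRS = (h−3)/(f−1).
At (8, 17): MRS = 2.
The indifference curve has slope −2 at this bundle.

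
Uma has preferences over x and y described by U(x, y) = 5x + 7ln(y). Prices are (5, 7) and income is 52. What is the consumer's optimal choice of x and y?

x* = 9, y* = 1

MU_x = 5, MU_y = 7/y.
MRS = 5 ÷ (7/y).
Tangency: set MRS = p_x/p_y = 5/7.
MRS depends only on y: (5/7)·y = 5/7 ⇒ y* = (5/7)/(5/7) = 1.
From the budget, 5·x = 52 − 7·1 = 45, so x* = 9.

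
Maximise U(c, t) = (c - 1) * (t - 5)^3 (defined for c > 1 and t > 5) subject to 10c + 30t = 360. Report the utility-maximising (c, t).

MU_c = (t−5)^3, MU_t = 3·(c−1)·(t−5)^2.
MRS = (1/3)·(t−5)/(c−1).
Tangency: set MRS = p_c/p_t = 10/30 = 1/3.
So (1/3)·(t − 5)/(c − 1) = 1/3, i.e. (t − 5) = (c − 1).
Rewrite the budget in excess-of-subsistence terms: 10·(c − 1) + 30·(t − 5) = 360 − 10·1 − 30·5 = 200.
Substituting, 40·(c − 1) = 200, so c − 1 = 5 and c* = 6.
Then t − 5 = 5, so t* = 10.

c* = 6, t* = 10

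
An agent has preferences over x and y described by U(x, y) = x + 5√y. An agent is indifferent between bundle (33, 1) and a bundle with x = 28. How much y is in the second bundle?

y = 4

U(33, 1) = 38.
Set U(28, y) = 38 and solve.
With x = 28: 5√y = 38 − 28 = 10, so √y = 2 and y = 4.
Check: U(28, 4) = 38.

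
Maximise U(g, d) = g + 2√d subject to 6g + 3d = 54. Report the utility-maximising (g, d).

g* = 7, d* = 4

MU_g = 1, MU_d = 2/(2√d).
MRS = 1 ÷ (2/(2√d)).
Tangency: set MRS = p_g/p_d = 6/3 = 2.
MRS depends only on d: √d = 2 ⇒ √d = 2 ⇒ d* = 4.
From the budget, 6·g = 54 − 3·4 = 42, so g* = 7.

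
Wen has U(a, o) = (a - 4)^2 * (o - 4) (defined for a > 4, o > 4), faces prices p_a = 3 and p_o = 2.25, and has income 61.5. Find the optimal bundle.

MU_a = 2·(a−4)·(o−4), MU_o = (a−4)^2.
MRS = (2/1)·(o−4)/(a−4).
Tangency: set MRS = p_a/p_o = 3/2.25 = 4/3.
So (2/1)·(o − 4)/(a − 4) = 4/3, i.e. (o − 4) = (2/3)·(a − 4).
Rewrite the budget in excess-of-subsistence terms: 3·(a − 4) + 2.25·(o − 4) = 61.5 − 3·4 − 2.25·4 = 40.5.
Substituting, 4.5·(a − 4) = 40.5, so a − 4 = 9 and a* = 13.
Then o − 4 = (2/3)·9 = 6, so o* = 10.

a* = 13, o* = 10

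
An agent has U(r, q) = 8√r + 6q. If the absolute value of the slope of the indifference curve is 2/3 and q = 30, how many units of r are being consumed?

MU_r = 8/(2√r), MU_q = 6.
MRS = 8/(2√r) ÷ 6.
MRS depends only on r: (2/3)/√r = 2/3 ⇒ √r = (2/3)/(2/3) = 1 ⇒ r = 1.

r = 1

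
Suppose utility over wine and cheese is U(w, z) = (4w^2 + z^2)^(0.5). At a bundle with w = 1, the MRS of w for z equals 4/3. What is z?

For CES with ρ = 2, MRS = (4/1)·(z/w)^(-1).
Setting (4/1)·(z/1)^(-1) = 4/3 gives (z/1)^(-1) = 1/3, so z/1 = 3 and z = 3.

z = 3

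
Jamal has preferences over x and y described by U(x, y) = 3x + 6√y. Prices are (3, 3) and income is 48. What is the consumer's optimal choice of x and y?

MU_x = 3, MU_y = 6/(2√y).
MRS = 3 ÷ (6/(2√y)).
Tangency: set MRS = p_x/p_y = 3/3 = 1.
MRS depends only on y: √y = 1 ⇒ √y = 1 ⇒ y* = 1.
From the budget, 3·x = 48 − 3·1 = 45, so x* = 15.

x* = 15, y* = 1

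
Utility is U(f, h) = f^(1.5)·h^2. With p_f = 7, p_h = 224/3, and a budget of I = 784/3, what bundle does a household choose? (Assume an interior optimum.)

f* = 16, h* = 2

MU_f = 1.5·√f·h^2 and MU_h = 2·f^(1.5)·h.
MRS = MU_f/MU_h = (0.75)·h/f.
Tangency: set MRS = p_f/p_h = 7/(224/3) = 3/32.
So (0.75)·h/f = 3/32, i.e. h = 0.125·f.
Substitute into the budget 7·f + (224/3)·h = 784/3: (49/3)·f = 784/3, so f* = 16.
Then h* = 0.125·16 = 2.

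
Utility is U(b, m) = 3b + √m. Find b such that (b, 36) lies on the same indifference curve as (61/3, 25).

U(61/3, 25) = 66.
Set U(b, 36) = 66 and solve.
With m = 36: √36 = 6, so 3b = 66 − 6 = 60 and b = 20.
Check: U(20, 36) = 66.

b = 20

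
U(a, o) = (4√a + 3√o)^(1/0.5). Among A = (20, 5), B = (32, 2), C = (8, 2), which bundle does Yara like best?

Bundle B

Evaluate utility at each bundle:
U(A) = 605.000.
U(B) = 722.000.
U(C) = 242.000.
Highest utility is B, so B ≻ A ≻ C.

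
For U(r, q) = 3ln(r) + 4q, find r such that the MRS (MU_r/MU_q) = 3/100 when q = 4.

MU_r = 3/r, MU_q = 4.
MRS = 3/r ÷ 4.
MRS depends only on r: 0.75/r = 3/100 ⇒ r = 0.75/(3/100) = 25.

r = 25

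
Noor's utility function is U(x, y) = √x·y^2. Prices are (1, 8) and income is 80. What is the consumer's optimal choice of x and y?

x* = 16, y* = 8

MU_x = 0.5·x^(-0.5)·y^2 and MU_y = 2·√x·y.
MRS = MU_x/MU_y = (0.25)·y/x.
Tangency: set MRS = p_x/p_y = 1/8 = 0.125.
So (0.25)·y/x = 0.125, i.e. y = 0.5·x.
Substitute into the budget 1·x + 8·y = 80: 5·x = 80, so x* = 16.
Then y* = 0.5·16 = 8.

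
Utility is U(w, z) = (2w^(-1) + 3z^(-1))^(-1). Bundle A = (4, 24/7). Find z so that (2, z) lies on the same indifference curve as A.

z = 8

U depends on (w, z) only through S = 2w^(-1) + 3z^(-1), so equal utility means equal S. At (4, 24/7): S = 1.375.
With w = 2: 2·2^(-1) = 1, so 3z^(-1) = 1.375 − 1 = 0.375, i.e. z^(-1) = 0.125.
Hence z = 1/0.125 = 8.
Check: U(2, 8) = 0.7273.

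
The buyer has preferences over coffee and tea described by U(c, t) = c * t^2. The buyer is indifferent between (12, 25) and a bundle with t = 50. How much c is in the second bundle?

U(12, 25) = 7500.
Set U(c, 50) = 7500 and solve.
With t = 50: 50^2 = 2500, so c = 7500/2500 = 3.
Check: U(3, 50) = 7500.

c = 3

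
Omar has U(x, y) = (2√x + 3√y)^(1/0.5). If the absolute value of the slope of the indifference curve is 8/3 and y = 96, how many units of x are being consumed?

x = 6

For CES with ρ = 0.5, MRS = (2/3)·√(y/x).
Setting (2/3)·√(96/x) = 8/3 gives √(96/x) = 4, so 96/x = 16 and x = 6.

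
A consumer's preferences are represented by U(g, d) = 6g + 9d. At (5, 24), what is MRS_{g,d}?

MRS = 2/3

MU_g = 6, MU_d = 9, so MRS = 6/9 = 2/3 at every bundle.
At (5, 24): MRS = 2/3.
The indifference curve has slope −2/3 at this bundle.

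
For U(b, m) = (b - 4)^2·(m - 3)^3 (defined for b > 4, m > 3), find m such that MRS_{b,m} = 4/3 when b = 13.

MU_b = 2·(b−4)·(m−3)^3, MU_m = 3·(b−4)^2·(m−3)^2.
MRS = (2/3)·(m−3)/(b−4).
Substitute b = 13: MRS = (m − 3)/13.5. Setting this equal to 4/3 gives m − 3 = (4/3)·13.5 = 18, so m = 21.

m = 21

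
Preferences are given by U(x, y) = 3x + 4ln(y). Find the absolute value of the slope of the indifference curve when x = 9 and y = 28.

MRS = 21

MU_x = 3, MU_y = 4/y.
MRS = 3 ÷ (4/y).
At (9, 28): MRS = 21.
That is, one extra unit of x is worth 21 units of y at the margin.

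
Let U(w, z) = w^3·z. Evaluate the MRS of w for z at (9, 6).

MRS = 2

MU_w = 3·w^2·z and MU_z = w^3.
MRS = MU_w/MU_z = (3/1)·z/w.
At (9, 6): MRS = 2.
The indifference curve has slope −2 at this bundle.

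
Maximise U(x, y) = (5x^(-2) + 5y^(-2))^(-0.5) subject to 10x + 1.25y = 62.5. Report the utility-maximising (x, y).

x* = 5, y* = 10

For CES with ρ = -2, MRS = (y/x)^3.
Tangency: set MRS = p_x/p_y = 10/1.25 = 8.
So (y/x)^3 = 8; taking the cube root, y/x = 2, i.e. y = 2·x.
Substitute into the budget 10·x + 1.25·y = 62.5: 12.5·x = 62.5, so x* = 5 and y* = 2·5 = 10.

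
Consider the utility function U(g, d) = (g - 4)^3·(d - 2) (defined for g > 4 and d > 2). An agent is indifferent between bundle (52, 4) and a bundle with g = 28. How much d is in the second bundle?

U(52, 4) = 221184.
Set U(28, d) = 221184 and solve.
With g = 28: (28 − 4)^3 = 13824, so (d − 2) = 221184/13824 = 16.
So d = 2 + 16 = 18.
Check: U(28, 18) = 221184.

d = 18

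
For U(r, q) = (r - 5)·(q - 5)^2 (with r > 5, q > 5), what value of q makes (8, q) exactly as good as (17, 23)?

U(17, 23) = 3888.
Set U(8, q) = 3888 and solve.
With r = 8: (8 − 5) = 3, so (q − 5)^2 = 3888/3 = 1296.
Taking the square root (with q > 5): q − 5 = 36, so q = 41.
Check: U(8, 41) = 3888.

q = 41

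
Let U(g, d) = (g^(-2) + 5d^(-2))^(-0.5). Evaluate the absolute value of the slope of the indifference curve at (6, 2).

MRS = 1/135

For CES with ρ = -2, MRS = (1/5)·(d/g)^3.
At (6, 2): MRS = 1/135.
The indifference curve has slope −1/135 at this bundle.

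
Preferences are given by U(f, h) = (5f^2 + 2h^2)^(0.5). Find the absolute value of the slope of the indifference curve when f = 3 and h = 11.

For CES with ρ = 2, MRS = (5/2)·(h/f)^(-1).
At (3, 11): MRS = 15/22.
That is, one extra unit of f is worth 15/22 units of h at the margin.

MRS = 15/22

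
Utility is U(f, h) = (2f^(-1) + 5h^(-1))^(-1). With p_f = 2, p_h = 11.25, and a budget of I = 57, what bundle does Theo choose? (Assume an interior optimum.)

For CES with ρ = -1, MRS = (2/5)·(h/f)^2.
Tangency: set MRS = p_f/p_h = 2/11.25 = 8/45.
So (h/f)^2 = 4/9; taking the square root, h/f = 2/3, i.e. h = (2/3)·f.
Substitute into the budget 2·f + 11.25·h = 57: 9.5·f = 57, so f* = 6 and h* = (2/3)·6 = 4.

f* = 6, h* = 4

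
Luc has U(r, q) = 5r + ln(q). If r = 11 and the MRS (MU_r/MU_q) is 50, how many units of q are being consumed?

MU_r = 5, MU_q = 1/q.
MRS = 5 ÷ (1/q).
MRS depends only on q: 5·q = 50 ⇒ q = 50/5 = 10.

q = 10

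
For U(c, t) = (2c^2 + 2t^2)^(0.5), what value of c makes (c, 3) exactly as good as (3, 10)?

c = 10

U depends on (c, t) only through S = 2c^2 + 2t^2, so equal utility means equal S. At (3, 10): S = 218.
With t = 3: 2·3^2 = 18, so 2c^2 = 218 − 18 = 200, i.e. c^2 = 100.
Hence c = √100 = 10.
Check: U(10, 3) = 14.7648.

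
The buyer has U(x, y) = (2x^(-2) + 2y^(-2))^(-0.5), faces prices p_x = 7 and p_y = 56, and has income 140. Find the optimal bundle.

x* = 4, y* = 2

For CES with ρ = -2, MRS = (y/x)^3.
Tangency: set MRS = p_x/p_y = 7/56 = 0.125.
So (y/x)^3 = 0.125; taking the cube root, y/x = 0.5, i.e. y = 0.5·x.
Substitute into the budget 7·x + 56·y = 140: 35·x = 140, so x* = 4 and y* = 0.5·4 = 2.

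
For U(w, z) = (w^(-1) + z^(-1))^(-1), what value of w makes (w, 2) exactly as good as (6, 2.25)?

U depends on (w, z) only through S = w^(-1) + z^(-1), so equal utility means equal S. At (6, 2.25): S = 11/18.
With z = 2: 2^(-1) = 0.5, so w^(-1) = 11/18 − 0.5 = 1/9.
Hence w = 1/(1/9) = 9.
Check: U(9, 2) = 1.6364.

w = 9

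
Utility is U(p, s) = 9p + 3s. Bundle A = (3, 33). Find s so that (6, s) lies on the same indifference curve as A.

s = 24

U(3, 33) = 126.
Set U(6, s) = 126 and solve.
9·6 + 3s = 126 ⇒ 3s = 72 ⇒ s = 24.
Check: U(6, 24) = 126.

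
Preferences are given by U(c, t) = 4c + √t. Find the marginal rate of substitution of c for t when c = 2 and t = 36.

MU_c = 4, MU_t = 1/(2√t).
MRS = 4 ÷ (1/(2√t)).
At (2, 36): MRS = 48.
The indifference curve has slope −48 at this bundle.

MRS = 48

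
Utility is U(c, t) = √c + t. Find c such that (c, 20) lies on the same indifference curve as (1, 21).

U(1, 21) = 22.
Set U(c, 20) = 22 and solve.
With t = 20: √c = 22 − 20 = 2, so √c = 2 and c = 4.
Check: U(4, 20) = 22.

c = 4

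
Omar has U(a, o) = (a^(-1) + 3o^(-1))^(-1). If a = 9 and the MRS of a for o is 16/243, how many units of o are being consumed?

o = 4

For CES with ρ = -1, MRS = (1/3)·(o/a)^2.
Setting (1/3)·(o/9)^2 = 16/243 gives (o/9)^2 = 16/81, so o/9 = 4/9 and o = 4.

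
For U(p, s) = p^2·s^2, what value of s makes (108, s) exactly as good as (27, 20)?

U(27, 20) = 291600.
Set U(108, s) = 291600 and solve.
With p = 108: 108^2 = 11664, so s^2 = 291600/11664 = 25; taking the square root, s = 5.
Check: U(108, 5) = 291600.

s = 5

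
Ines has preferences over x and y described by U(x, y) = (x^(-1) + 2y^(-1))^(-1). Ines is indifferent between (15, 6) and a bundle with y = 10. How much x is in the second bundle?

x = 5

U depends on (x, y) only through S = x^(-1) + 2y^(-1), so equal utility means equal S. At (15, 6): S = 0.4.
With y = 10: 2·10^(-1) = 0.2, so x^(-1) = 0.4 − 0.2 = 0.2.
Hence x = 1/0.2 = 5.
Check: U(5, 10) = 2.5.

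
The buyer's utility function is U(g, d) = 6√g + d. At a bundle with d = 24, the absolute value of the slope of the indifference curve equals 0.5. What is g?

g = 36

MU_g = 6/(2√g), MU_d = 1.
MRS = 6/(2√g) ÷ 1.
MRS depends only on g: 3/√g = 0.5 ⇒ √g = 3/0.5 = 6 ⇒ g = 36.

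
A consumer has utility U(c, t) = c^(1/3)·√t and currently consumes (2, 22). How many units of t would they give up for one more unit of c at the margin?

MRS = 22/3

MU_c = 1/3·c^(-2/3)·√t and MU_t = 0.5·c^(1/3)·t^(-0.5).
MRS = MU_c/MU_t = (2/3)·t/c.
At (2, 22): MRS = 22/3.
That is, one extra unit of c is worth 22/3 units of t at the margin.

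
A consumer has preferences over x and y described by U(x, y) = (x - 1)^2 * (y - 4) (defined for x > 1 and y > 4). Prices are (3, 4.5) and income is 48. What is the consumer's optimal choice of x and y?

MU_x = 2·(x−1)·(y−4), MU_y = (x−1)^2.
MRS = (2/1)·(y−4)/(x−1).
Tangency: set MRS = p_x/p_y = 3/4.5 = 2/3.
So (2/1)·(y − 4)/(x − 1) = 2/3, i.e. (y − 4) = (1/3)·(x − 1).
Rewrite the budget in excess-of-subsistence terms: 3·(x − 1) + 4.5·(y − 4) = 48 − 3·1 − 4.5·4 = 27.
Substituting, 4.5·(x − 1) = 27, so x − 1 = 6 and x* = 7.
Then y − 4 = (1/3)·6 = 2, so y* = 6.

x* = 7, y* = 6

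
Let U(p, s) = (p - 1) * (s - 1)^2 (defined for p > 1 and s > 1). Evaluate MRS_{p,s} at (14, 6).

MU_p = (s−1)^2, MU_s = 2·(p−1)·(s−1).
MRS = (1/2)·(s−1)/(p−1).
At (14, 6): MRS = 5/26.
That is, one extra unit of p is worth 5/26 units of s at the margin.

MRS = 5/26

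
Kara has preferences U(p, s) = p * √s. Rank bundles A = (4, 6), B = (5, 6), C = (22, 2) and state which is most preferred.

Evaluate utility at each bundle:
U(A) = 9.798.
U(B) = 12.247.
U(C) = 31.113.
Highest utility is C, so C ≻ B ≻ A.

Bundle C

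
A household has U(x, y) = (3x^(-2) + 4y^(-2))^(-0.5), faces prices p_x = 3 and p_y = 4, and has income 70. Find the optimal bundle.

x* = 10, y* = 10

For CES with ρ = -2, MRS = (3/4)·(y/x)^3.
Tangency: set MRS = p_x/p_y = 3/4 = 0.75.
So (y/x)^3 = 1; taking the cube root, y/x = 1, i.e. y = x.
Substitute into the budget 3·x + 4·y = 70: 7·x = 70, so x* = 10 and y* = 10.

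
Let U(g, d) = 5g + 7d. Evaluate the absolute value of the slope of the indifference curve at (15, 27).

MU_g = 5, MU_d = 7, so MRS = 5/7 at every bundle.
At (15, 27): MRS = 5/7.
The indifference curve has slope −5/7 at this bundle.

MRS = 5/7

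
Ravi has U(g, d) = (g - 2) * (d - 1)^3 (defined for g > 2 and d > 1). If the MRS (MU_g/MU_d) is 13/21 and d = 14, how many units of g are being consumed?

g = 9

MU_g = (d−1)^3, MU_d = 3·(g−2)·(d−1)^2.
MRS = (1/3)·(d−1)/(g−2).
Substitute d = 14: MRS = (13/3)/(g − 2). Setting this equal to 13/21 gives g − 2 = (13/3)/(13/21) = 7, so g = 9.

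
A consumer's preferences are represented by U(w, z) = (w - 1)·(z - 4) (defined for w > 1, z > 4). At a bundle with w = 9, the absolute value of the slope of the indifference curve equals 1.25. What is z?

z = 14

MU_w = (z−4), MU_z = (w−1).
MRS = (z−4)/(w−1).
Substitute w = 9: MRS = (z − 4)/8. Setting this equal to 1.25 gives z − 4 = 1.25·8 = 10, so z = 14.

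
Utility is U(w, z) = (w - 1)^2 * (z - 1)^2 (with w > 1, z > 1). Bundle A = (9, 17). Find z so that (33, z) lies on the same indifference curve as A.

z = 5

U(9, 17) = 16384.
Set U(33, z) = 16384 and solve.
With w = 33: (33 − 1)^2 = 1024, so (z − 1)^2 = 16384/1024 = 16.
Taking the square root (with z > 1): z − 1 = 4, so z = 5.
Check: U(33, 5) = 16384.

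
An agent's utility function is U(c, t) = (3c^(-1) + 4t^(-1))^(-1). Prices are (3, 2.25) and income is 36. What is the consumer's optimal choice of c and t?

For CES with ρ = -1, MRS = (3/4)·(t/c)^2.
Tangency: set MRS = p_c/p_t = 3/2.25 = 4/3.
So (t/c)^2 = 16/9; taking the square root, t/c = 4/3, i.e. t = (4/3)·c.
Substitute into the budget 3·c + 2.25·t = 36: 6·c = 36, so c* = 6 and t* = (4/3)·6 = 8.

c* = 6, t* = 8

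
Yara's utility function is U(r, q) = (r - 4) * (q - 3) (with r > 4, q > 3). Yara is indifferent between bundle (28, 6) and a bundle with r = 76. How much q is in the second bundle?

U(28, 6) = 72.
Set U(76, q) = 72 and solve.
With r = 76: (76 − 4) = 72, so (q − 3) = 72/72 = 1.
So q = 3 + 1 = 4.
Check: U(76, 4) = 72.

q = 4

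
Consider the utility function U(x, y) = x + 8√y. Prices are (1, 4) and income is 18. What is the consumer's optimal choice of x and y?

x* = 14, y* = 1

MU_x = 1, MU_y = 8/(2√y).
MRS = 1 ÷ (8/(2√y)).
Tangency: set MRS = p_x/p_y = 1/4 = 0.25.
MRS depends only on y: 0.25·√y = 0.25 ⇒ √y = 0.25/0.25 = 1 ⇒ y* = 1.
From the budget, 1·x = 18 − 4·1 = 14, so x* = 14.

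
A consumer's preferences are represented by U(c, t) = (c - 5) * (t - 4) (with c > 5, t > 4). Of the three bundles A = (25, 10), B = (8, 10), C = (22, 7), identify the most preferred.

Bundle A

Evaluate utility at each bundle:
U(A) = 120.
U(B) = 18.
U(C) = 51.
Highest utility is A, so A ≻ C ≻ B.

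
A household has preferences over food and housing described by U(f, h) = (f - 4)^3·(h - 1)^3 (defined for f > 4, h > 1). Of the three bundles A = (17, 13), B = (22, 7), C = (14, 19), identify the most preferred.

Bundle C

Evaluate utility at each bundle:
U(A) = 3796416.
U(B) = 1259712.
U(C) = 5832000.
Highest utility is C, so C ≻ A ≻ B.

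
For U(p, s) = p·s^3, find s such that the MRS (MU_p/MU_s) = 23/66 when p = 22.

s = 23

MU_p = s^3 and MU_s = 3·p·s^2.
MRS = MU_p/MU_s = (1/3)·s/p.
Substitute p = 22: MRS = s/66. Setting s/66 = 23/66 gives s = (23/66)·66 = 23.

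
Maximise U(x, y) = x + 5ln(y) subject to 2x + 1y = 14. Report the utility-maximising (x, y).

MU_x = 1, MU_y = 5/y.
MRS = 1 ÷ (5/y).
Tangency: set MRS = p_x/p_y = 2/1 = 2.
MRS depends only on y: 0.2·y = 2 ⇒ y* = 2/0.2 = 10.
From the budget, 2·x = 14 − 1·10 = 4, so x* = 2.

x* = 2, y* = 10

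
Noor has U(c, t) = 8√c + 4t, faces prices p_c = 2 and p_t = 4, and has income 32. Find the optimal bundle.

c* = 4, t* = 6

MU_c = 8/(2√c), MU_t = 4.
MRS = 8/(2√c) ÷ 4.
Tangency: set MRS = p_c/p_t = 2/4 = 0.5.
MRS depends only on c: 1/√c = 0.5 ⇒ √c = 1/0.5 = 2 ⇒ c* = 4.
From the budget, 4·t = 32 − 2·4 = 24, so t* = 6.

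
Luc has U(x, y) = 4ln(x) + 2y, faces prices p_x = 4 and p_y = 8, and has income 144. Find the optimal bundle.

MU_x = 4/x, MU_y = 2.
MRS = 4/x ÷ 2.
Tangency: set MRS = p_x/p_y = 4/8 = 0.5.
MRS depends only on x: 2/x = 0.5 ⇒ x* = 2/0.5 = 4.
From the budget, 8·y = 144 − 4·4 = 128, so y* = 16.

x* = 4, y* = 16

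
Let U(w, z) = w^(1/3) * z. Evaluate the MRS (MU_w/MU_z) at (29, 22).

MRS = 22/87

MU_w = 1/3·w^(-2/3)·z and MU_z = w^(1/3).
MRS = MU_w/MU_z = (1/3)·z/w.
At (29, 22): MRS = 22/87.
That is, one extra unit of w is worth 22/87 units of z at the margin.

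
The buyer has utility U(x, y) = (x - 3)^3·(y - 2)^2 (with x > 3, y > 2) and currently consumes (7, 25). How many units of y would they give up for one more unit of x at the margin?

MRS = 8.625

MU_x = 3·(x−3)^2·(y−2)^2, MU_y = 2·(x−3)^3·(y−2).
MRS = (3/2)·(y−2)/(x−3).
At (7, 25): MRS = 8.625.
The indifference curve has slope −8.625 at this bundle.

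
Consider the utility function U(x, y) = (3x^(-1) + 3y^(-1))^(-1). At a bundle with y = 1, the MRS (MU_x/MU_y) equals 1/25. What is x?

x = 5

For CES with ρ = -1, MRS = (y/x)^2.
Setting (1/x)^2 = 1/25 gives 1/x = 0.2 and x = 5.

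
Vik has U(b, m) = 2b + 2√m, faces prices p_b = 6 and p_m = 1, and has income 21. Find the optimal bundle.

MU_b = 2, MU_m = 2/(2√m).
MRS = 2 ÷ (2/(2√m)).
Tangency: set MRS = p_b/p_m = 6/1 = 6.
MRS depends only on m: 2·√m = 6 ⇒ √m = 6/2 = 3 ⇒ m* = 9.
From the budget, 6·b = 21 − 1·9 = 12, so b* = 2.

b* = 2, m* = 9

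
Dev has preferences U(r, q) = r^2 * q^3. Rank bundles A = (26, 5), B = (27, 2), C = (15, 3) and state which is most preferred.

Evaluate utility at each bundle:
U(A) = 84500.
U(B) = 5832.
U(C) = 6075.
Highest utility is A, so A ≻ C ≻ B.

Bundle A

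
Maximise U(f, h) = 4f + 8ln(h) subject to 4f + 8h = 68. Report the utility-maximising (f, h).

f* = 15, h* = 1

MU_f = 4, MU_h = 8/h.
MRS = 4 ÷ (8/h).
Tangency: set MRS = p_f/p_h = 4/8 = 0.5.
MRS depends only on h: 0.5·h = 0.5 ⇒ h* = 0.5/0.5 = 1.
From the budget, 4·f = 68 − 8·1 = 60, so f* = 15.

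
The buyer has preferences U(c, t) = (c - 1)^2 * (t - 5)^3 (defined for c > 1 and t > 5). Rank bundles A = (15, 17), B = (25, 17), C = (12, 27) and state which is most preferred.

Evaluate utility at each bundle:
U(A) = 338688.
U(B) = 995328.
U(C) = 1288408.
Highest utility is C, so C ≻ B ≻ A.

Bundle C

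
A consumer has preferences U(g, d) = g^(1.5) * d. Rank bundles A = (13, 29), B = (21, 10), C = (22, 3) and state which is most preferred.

Bundle A

Evaluate utility at each bundle:
U(A) = 1359.293.
U(B) = 962.341.
U(C) = 309.567.
Highest utility is A, so A ≻ B ≻ C.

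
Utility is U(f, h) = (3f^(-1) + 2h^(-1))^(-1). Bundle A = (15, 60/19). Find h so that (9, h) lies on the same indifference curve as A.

U depends on (f, h) only through S = 3f^(-1) + 2h^(-1), so equal utility means equal S. At (15, 60/19): S = 5/6.
With f = 9: 3·9^(-1) = 1/3, so 2h^(-1) = 5/6 − 1/3 = 0.5, i.e. h^(-1) = 0.25.
Hence h = 1/0.25 = 4.
Check: U(9, 4) = 1.2.

h = 4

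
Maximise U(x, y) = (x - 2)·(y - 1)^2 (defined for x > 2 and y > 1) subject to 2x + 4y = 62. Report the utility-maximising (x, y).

x* = 11, y* = 10

MU_x = (y−1)^2, MU_y = 2·(x−2)·(y−1).
MRS = (1/2)·(y−1)/(x−2).
Tangency: set MRS = p_x/p_y = 2/4 = 0.5.
So (1/2)·(y − 1)/(x − 2) = 0.5, i.e. (y − 1) = (x − 2).
Rewrite the budget in excess-of-subsistence terms: 2·(x − 2) + 4·(y − 1) = 62 − 2·2 − 4·1 = 54.
Substituting, 6·(x − 2) = 54, so x − 2 = 9 and x* = 11.
Then y − 1 = 9, so y* = 10.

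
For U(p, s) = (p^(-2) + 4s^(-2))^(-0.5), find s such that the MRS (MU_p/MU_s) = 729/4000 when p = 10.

s = 9

For CES with ρ = -2, MRS = (1/4)·(s/p)^3.
Setting (1/4)·(s/10)^3 = 729/4000 gives (s/10)^3 = 729/1000, so s/10 = 0.9 and s = 9.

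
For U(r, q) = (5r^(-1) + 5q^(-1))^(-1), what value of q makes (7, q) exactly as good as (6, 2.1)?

U depends on (r, q) only through S = 5r^(-1) + 5q^(-1), so equal utility means equal S. At (6, 2.1): S = 45/14.
With r = 7: 5·7^(-1) = 5/7, so 5q^(-1) = 45/14 − 5/7 = 2.5, i.e. q^(-1) = 0.5.
Hence q = 1/0.5 = 2.
Check: U(7, 2) = 0.3111.

q = 2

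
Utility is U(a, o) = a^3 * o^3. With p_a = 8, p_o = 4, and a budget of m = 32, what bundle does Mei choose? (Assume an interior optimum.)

MU_a = 3·a^2·o^3 and MU_o = 3·a^3·o^2.
MRS = MU_a/MU_o = o/a.
Tangency: set MRS = p_a/p_o = 8/4 = 2.
So o/a = 2, i.e. o = 2·a.
Substitute into the budget 8·a + 4·o = 32: 16·a = 32, so a* = 2.
Then o* = 2·2 = 4.

a* = 2, o* = 4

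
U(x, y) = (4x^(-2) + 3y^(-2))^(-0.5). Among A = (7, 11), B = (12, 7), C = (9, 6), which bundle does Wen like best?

Bundle B

Evaluate utility at each bundle:
U(A) = 3.065.
U(B) = 3.352.
U(C) = 2.745.
Highest utility is B, so B ≻ A ≻ C.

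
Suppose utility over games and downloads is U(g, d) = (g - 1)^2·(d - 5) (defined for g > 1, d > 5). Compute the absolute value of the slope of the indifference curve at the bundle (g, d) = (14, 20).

MRS = 30/13

MU_g = 2·(g−1)·(d−5), MU_d = (g−1)^2.
MRS = (2/1)·(d−5)/(g−1).
At (14, 20): MRS = 30/13.
That is, one extra unit of g is worth 30/13 units of d at the margin.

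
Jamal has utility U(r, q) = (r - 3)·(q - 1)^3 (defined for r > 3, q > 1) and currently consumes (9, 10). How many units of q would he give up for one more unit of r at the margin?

MU_r = (q−1)^3, MU_q = 3·(r−3)·(q−1)^2.
MRS = (1/3)·(q−1)/(r−3).
At (9, 10): MRS = 0.5.
So at (9, 10) the consumer would give up 0.5 units of q for one more unit of r.

MRS = 0.5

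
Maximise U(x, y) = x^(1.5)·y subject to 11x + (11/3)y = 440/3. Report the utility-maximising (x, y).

MU_x = 1.5·√x·y and MU_y = x^(1.5).
MRS = MU_x/MU_y = (1.5)·y/x.
Tangency: set MRS = p_x/p_y = 11/(11/3) = 3.
So (1.5)·y/x = 3, i.e. y = 2·x.
Substitute into the budget 11·x + (11/3)·y = 440/3: (55/3)·x = 440/3, so x* = 8.
Then y* = 2·8 = 16.

x* = 8, y* = 16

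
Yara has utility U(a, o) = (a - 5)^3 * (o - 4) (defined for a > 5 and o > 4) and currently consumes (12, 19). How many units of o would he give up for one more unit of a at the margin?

MRS = 45/7

MU_a = 3·(a−5)^2·(o−4), MU_o = (a−5)^3.
MRS = (3/1)·(o−4)/(a−5).
At (12, 19): MRS = 45/7.
The indifference curve has slope −45/7 at this bundle.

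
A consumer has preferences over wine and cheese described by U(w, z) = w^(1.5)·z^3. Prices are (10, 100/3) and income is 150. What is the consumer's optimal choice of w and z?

MU_w = 1.5·√w·z^3 and MU_z = 3·w^(1.5)·z^2.
MRS = MU_w/MU_z = (0.5)·z/w.
Tangency: set MRS = p_w/p_z = 10/(100/3) = 0.3.
So (0.5)·z/w = 0.3, i.e. z = 0.6·w.
Substitute into the budget 10·w + (100/3)·z = 150: 30·w = 150, so w* = 5.
Then z* = 0.6·5 = 3.

w* = 5, z* = 3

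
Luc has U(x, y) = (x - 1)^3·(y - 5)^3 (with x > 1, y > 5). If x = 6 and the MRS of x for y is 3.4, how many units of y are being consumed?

MU_x = 3·(x−1)^2·(y−5)^3, MU_y = 3·(x−1)^3·(y−5)^2.
MRS = (y−5)/(x−1).
Substitute x = 6: MRS = (y − 5)/5. Setting this equal to 3.4 gives y − 5 = 3.4·5 = 17, so y = 22.

y = 22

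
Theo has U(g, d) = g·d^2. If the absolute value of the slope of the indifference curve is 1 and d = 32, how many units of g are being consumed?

g = 16

MU_g = d^2 and MU_d = 2·g·d.
MRS = MU_g/MU_d = (1/2)·d/g.
Substitute d = 32: MRS = 16/g. Setting 16/g = 1 gives g = 16/1 = 16.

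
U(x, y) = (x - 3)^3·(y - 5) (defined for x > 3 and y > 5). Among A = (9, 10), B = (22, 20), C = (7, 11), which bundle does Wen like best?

Bundle B

Evaluate utility at each bundle:
U(A) = 1080.
U(B) = 102885.
U(C) = 384.
Highest utility is B, so B ≻ A ≻ C.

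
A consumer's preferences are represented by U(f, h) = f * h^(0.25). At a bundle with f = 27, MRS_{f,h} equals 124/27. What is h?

h = 31

MU_f = h^(0.25) and MU_h = 0.25·f·h^(-0.75).
MRS = MU_f/MU_h = (4)·h/f.
Substitute f = 27: MRS = h/6.75. Setting h/6.75 = 124/27 gives h = (124/27)·6.75 = 31.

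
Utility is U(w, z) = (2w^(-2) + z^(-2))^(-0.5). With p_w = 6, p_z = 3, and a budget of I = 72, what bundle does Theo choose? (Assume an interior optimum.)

For CES with ρ = -2, MRS = (2/1)·(z/w)^3.
Tangency: set MRS = p_w/p_z = 6/3 = 2.
So (z/w)^3 = 1; taking the cube root, z/w = 1, i.e. z = w.
Substitute into the budget 6·w + 3·z = 72: 9·w = 72, so w* = 8 and z* = 8.

w* = 8, z* = 8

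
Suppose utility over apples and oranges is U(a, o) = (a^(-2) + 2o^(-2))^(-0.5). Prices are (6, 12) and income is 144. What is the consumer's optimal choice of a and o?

a* = 8, o* = 8

For CES with ρ = -2, MRS = (1/2)·(o/a)^3.
Tangency: set MRS = p_a/p_o = 6/12 = 0.5.
So (o/a)^3 = 1; taking the cube root, o/a = 1, i.e. o = a.
Substitute into the budget 6·a + 12·o = 144: 18·a = 144, so a* = 8 and o* = 8.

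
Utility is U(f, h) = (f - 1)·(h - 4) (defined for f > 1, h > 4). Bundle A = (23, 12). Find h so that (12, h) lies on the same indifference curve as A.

h = 20

U(23, 12) = 176.
Set U(12, h) = 176 and solve.
With f = 12: (12 − 1) = 11, so (h − 4) = 176/11 = 16.
So h = 4 + 16 = 20.
Check: U(12, 20) = 176.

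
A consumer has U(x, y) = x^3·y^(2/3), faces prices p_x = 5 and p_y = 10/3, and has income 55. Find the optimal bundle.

MU_x = 3·x^2·y^(2/3) and MU_y = 2/3·x^3·y^(-1/3).
MRS = MU_x/MU_y = (4.5)·y/x.
Tangency: set MRS = p_x/p_y = 5/(10/3) = 1.5.
So (4.5)·y/x = 1.5, i.e. y = (1/3)·x.
Substitute into the budget 5·x + (10/3)·y = 55: (55/9)·x = 55, so x* = 9.
Then y* = (1/3)·9 = 3.

x* = 9, y* = 3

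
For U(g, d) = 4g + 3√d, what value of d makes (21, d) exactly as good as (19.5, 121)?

d = 81

U(19.5, 121) = 111.
Set U(21, d) = 111 and solve.
With g = 21: 3√d = 111 − 4·21 = 27, so √d = 9 and d = 81.
Check: U(21, 81) = 111.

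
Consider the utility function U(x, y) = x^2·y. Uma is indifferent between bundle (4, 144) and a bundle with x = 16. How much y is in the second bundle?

U(4, 144) = 2304.
Set U(16, y) = 2304 and solve.
With x = 16: 16^2 = 256, so y = 2304/256 = 9.
Check: U(16, 9) = 2304.

y = 9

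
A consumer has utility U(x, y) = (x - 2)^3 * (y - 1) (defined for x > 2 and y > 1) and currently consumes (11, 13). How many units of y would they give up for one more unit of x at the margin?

MRS = 4

MU_x = 3·(x−2)^2·(y−1), MU_y = (x−2)^3.
MRS = (3/1)·(y−1)/(x−2).
At (11, 13): MRS = 4.
So at (11, 13) the consumer would give up 4 units of y for one more unit of x.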